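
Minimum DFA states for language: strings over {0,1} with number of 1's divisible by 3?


Track (count of 1) mod 3: states 0..2, accept at 0
Minimal DFA: 3 states


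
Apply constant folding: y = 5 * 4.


5 * 4 = 20 at compile time
Optimized: y = 20


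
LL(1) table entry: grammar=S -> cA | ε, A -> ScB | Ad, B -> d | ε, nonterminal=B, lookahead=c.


For [B, c]: ε is nullable and 'c' ∈ FOLLOW(B)
Entry: B -> ε


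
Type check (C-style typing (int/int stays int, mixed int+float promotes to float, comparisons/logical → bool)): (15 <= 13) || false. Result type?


Operand types: bool || bool
Rule: logical operators take bool operands and yield bool
Result type: bool


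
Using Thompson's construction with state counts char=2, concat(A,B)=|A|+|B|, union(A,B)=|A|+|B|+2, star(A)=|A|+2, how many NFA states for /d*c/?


Syntax tree has 2 char leaf(s), 0 union(s), 1 star(s)
chars contribute 2×2 = 4; each union adds +2; each star adds +2
Total: 4 + 0 + 2 = 6 states


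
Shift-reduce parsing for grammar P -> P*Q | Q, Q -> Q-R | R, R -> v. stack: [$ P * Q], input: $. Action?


handle 'P*Q' on top; lookahead ∈ FOLLOW(P) = {*, $}
Action: reduce (P -> P*Q)


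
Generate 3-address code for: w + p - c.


Break into single-operator statements:
t1 = w + p
t2 = t1 - c


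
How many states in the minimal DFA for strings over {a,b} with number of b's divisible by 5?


Track (count of b) mod 5: states 0..4, accept at 0
Minimal DFA: 5 states


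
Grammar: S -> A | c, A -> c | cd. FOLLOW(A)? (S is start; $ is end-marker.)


$ ∈ FOLLOW(S). For each A -> αBβ: add FIRST(β)\{ε} to FOLLOW(B); if β nullable, add FOLLOW(A).
FOLLOW(A) = {$}


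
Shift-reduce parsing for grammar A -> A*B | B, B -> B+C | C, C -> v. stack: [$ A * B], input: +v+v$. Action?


'+' can extend B; shift to build B -> B+C
Action: shift


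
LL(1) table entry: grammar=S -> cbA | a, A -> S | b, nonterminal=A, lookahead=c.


For [A, c]: 'c' ∈ FIRST(S)
Entry: A -> S


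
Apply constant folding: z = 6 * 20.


6 * 20 = 120 at compile time
Optimized: z = 120


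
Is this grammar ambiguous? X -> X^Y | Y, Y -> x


precedence layered via separate nonterminal Y: deterministic
Unambiguous


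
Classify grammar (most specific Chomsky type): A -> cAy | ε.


Single nonterminal LHS, but c^n y^n is not regular
Classification: Type 2 (Context-Free)


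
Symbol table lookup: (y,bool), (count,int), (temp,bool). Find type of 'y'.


Lookup 'y' → type bool


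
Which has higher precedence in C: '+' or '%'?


'%' is multiplicative (level 10); '+' is additive (level 9)
Higher level binds tighter
'%' has higher precedence than '+'


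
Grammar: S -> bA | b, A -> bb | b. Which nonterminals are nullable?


A nonterminal is nullable iff some alternative derives ε (directly, or every symbol in it is nullable)
Nullable: {}


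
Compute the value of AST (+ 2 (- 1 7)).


Evaluate inner: (- 1 7) = -6
Evaluate root: (+ 2 -6) = -4
Result: -4


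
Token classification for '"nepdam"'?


Pattern: double-quoted sequence
Type: STRING_LITERAL


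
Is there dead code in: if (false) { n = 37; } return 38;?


condition is constant false, so the whole block is unreachable
Dead: 'if (false) { n = 37; }'


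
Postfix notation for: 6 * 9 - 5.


Left to right (same or higher precedence on left)
Postfix: 6 9 * 5 -


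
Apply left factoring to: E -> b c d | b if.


Common prefix: 'b'
Factored: E -> b E', E' -> c d | if


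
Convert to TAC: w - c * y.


Break into single-operator statements:
t1 = c * y
t2 = w - t1


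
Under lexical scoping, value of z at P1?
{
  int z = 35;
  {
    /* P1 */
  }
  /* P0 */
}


P1's block does not declare z; resolves to the enclosing declaration at depth 0
z = 35


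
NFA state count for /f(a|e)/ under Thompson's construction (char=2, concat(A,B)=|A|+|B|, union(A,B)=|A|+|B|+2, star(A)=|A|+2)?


Syntax tree has 3 char leaf(s), 1 union(s), 0 star(s)
chars contribute 3×2 = 6; each union adds +2; each star adds +2
Total: 6 + 2 + 0 = 8 states


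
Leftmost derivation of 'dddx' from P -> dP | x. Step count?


Derivation: P => dP => ddP => dddP => dddx
Steps: 4


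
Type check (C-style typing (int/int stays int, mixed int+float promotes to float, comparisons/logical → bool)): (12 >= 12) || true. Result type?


Operand types: bool || bool
Rule: logical operators take bool operands and yield bool
Result type: bool


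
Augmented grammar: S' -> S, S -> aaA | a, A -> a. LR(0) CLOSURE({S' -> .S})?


Start: S' -> .S
For each item with dot before a nonterminal B, add B -> .γ for every B-production
Closure: [S' -> .S, S -> .aaA, S -> .a]


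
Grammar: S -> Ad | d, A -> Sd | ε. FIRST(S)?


Per alternative of S: FIRST(Ad) = {d}; FIRST(d) = {d}
FIRST(S) = {d}


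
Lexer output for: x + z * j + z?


Scan left to right, longest-match per lexeme
Tokens: ID(x), OP(+), ID(z), OP(*), ID(j), OP(+), ID(z)


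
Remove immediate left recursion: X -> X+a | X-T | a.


Left-recursive alternatives: X+a, X-T; non-recursive: a
Introduce X': X -> aX', X' -> +aX' | -TX' | ε


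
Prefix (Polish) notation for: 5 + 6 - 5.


left-to-right (same/higher precedence on left): tree is (- (+ 5 6) 5)
Prefix: - + 5 6 5


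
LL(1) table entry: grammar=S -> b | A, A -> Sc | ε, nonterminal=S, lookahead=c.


For [S, c]: 'c' ∈ FIRST(A)
Entry: S -> A


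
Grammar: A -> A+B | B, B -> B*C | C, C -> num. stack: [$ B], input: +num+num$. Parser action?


lookahead ∉ {*} so B won't extend; reduce A -> B
Action: reduce (A -> B)


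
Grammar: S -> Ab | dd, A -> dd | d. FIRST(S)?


Per alternative of S: FIRST(Ab) = {d}; FIRST(dd) = {d}
FIRST(S) = {d}


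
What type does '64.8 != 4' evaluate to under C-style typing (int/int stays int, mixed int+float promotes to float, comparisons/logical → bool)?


Operand types: float != int
Rule: comparison yields bool
Result type: bool


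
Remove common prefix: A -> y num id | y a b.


Common prefix: 'y'
Factored: A -> y A', A' -> num id | a b


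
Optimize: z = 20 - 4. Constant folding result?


20 - 4 = 16 at compile time
Optimized: z = 16


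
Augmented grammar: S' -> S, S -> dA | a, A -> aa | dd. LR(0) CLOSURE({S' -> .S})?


Start: S' -> .S
For each item with dot before a nonterminal B, add B -> .γ for every B-production
Closure: [S' -> .S, S -> .dA, S -> .a]


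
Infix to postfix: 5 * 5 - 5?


Left to right (same or higher precedence on left)
Postfix: 5 5 * 5 -


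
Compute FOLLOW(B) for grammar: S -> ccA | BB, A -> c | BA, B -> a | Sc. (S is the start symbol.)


$ ∈ FOLLOW(S). For each A -> αBβ: add FIRST(β)\{ε} to FOLLOW(B); if β nullable, add FOLLOW(A).
FOLLOW(B) = {$, a, c}


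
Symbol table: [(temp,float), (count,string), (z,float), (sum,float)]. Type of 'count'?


Lookup 'count' → type string


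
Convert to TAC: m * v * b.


Break into single-operator statements:
t1 = m * v
t2 = t1 * b


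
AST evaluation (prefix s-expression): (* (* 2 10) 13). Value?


Evaluate inner: (* 2 10) = 20
Evaluate root: (* 20 13) = 260
Result: 260


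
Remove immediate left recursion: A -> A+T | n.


Left-recursive alternatives: A+T; non-recursive: n
Introduce A': A -> nA', A' -> +TA' | ε


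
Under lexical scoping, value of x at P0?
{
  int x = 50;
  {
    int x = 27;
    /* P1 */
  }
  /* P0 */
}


x declared in the same block as P0
x = 50


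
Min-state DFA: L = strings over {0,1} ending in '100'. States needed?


Track the longest suffix of input matching a prefix of '100': 4 classes (prefixes of length 0..3)
Minimal DFA: 4 states


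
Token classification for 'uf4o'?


Pattern: letter/underscore followed by alphanumerics, not a keyword
Type: IDENTIFIER


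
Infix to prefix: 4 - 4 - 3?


left-to-right (same/higher precedence on left): tree is (- (- 4 4) 3)
Prefix: - - 4 4 3


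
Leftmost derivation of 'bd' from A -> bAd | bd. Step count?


Derivation: A => bd
Steps: 1


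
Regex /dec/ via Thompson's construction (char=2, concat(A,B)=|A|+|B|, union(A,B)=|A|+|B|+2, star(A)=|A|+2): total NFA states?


Syntax tree has 3 char leaf(s), 0 union(s), 0 star(s)
chars contribute 3×2 = 6; each union adds +2; each star adds +2
Total: 6 + 0 + 0 = 6 states


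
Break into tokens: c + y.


Scan left to right, longest-match per lexeme
Tokens: ID(c), OP(+), ID(y)


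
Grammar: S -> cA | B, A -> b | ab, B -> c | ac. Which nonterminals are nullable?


A nonterminal is nullable iff some alternative derives ε (directly, or every symbol in it is nullable)
Nullable: {}


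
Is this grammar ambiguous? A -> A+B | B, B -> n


precedence layered via separate nonterminal B: deterministic
Unambiguous


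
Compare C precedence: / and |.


'/' is multiplicative (level 10); '|' is bitwise OR (level 3)
Higher level binds tighter
'/' has higher precedence than '|'


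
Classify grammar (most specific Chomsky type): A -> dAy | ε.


Single nonterminal LHS, but d^n y^n is not regular
Classification: Type 2 (Context-Free)


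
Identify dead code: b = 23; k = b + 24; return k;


b is read by k's definition; k is returned
No dead code


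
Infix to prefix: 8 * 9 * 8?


left-to-right (same/higher precedence on left): tree is (* (* 8 9) 8)
Prefix: * * 8 9 8


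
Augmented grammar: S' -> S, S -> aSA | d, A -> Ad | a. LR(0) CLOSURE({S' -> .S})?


Start: S' -> .S
For each item with dot before a nonterminal B, add B -> .γ for every B-production
Closure: [S' -> .S, S -> .aSA, S -> .d]


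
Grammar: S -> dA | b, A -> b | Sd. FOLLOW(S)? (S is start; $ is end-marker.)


$ ∈ FOLLOW(S). For each A -> αBβ: add FIRST(β)\{ε} to FOLLOW(B); if β nullable, add FOLLOW(A).
FOLLOW(S) = {$, d}


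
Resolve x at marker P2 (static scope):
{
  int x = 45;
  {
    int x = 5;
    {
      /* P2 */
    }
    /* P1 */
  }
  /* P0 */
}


P2's block does not declare x; resolves to the enclosing declaration at depth 1
x = 5


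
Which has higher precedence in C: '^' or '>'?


'>' is relational (level 7); '^' is bitwise XOR (level 4)
Higher level binds tighter
'>' has higher precedence than '^'


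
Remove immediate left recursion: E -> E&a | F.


Left-recursive alternatives: E&a; non-recursive: F
Introduce E': E -> FE', E' -> &aE' | ε


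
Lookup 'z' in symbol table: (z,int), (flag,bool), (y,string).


Lookup 'z' → type int


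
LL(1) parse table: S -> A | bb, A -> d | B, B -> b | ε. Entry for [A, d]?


For [A, d]: 'd' ∈ FIRST(d)
Entry: A -> d


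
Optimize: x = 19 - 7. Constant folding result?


19 - 7 = 12 at compile time
Optimized: x = 12


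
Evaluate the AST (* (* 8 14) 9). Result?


Evaluate inner: (* 8 14) = 112
Evaluate root: (* 112 9) = 1008
Result: 1008


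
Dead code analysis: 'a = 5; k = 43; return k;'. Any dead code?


a is assigned but never read
Dead: 'a = 5'


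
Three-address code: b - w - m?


Break into single-operator statements:
t1 = b - w
t2 = t1 - m


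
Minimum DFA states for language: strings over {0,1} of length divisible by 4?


Track length mod 4: states 0..3, accept at 0
Minimal DFA: 4 states


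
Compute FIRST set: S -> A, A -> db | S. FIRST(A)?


Per alternative of A: FIRST(db) = {d}; FIRST(S) = {d}
FIRST(A) = {d}


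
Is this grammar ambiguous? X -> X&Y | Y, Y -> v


precedence layered via separate nonterminal Y: deterministic
Unambiguous


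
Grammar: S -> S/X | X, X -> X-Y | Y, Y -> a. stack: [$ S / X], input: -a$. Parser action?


'-' can extend X; shift to build X -> X-Y
Action: shift


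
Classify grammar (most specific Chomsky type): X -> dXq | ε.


Single nonterminal LHS, but d^n q^n is not regular
Classification: Type 2 (Context-Free)


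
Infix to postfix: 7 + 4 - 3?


Left to right (same or higher precedence on left)
Postfix: 7 4 + 3 -


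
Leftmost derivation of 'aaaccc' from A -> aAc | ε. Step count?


Derivation: A => aAc => aaAcc => aaaAccc => aaaccc
Steps: 4


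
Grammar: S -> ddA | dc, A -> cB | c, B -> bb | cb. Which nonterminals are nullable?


A nonterminal is nullable iff some alternative derives ε (directly, or every symbol in it is nullable)
Nullable: {}


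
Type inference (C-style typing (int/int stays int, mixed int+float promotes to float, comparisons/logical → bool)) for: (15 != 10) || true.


Operand types: bool || bool
Rule: logical operators take bool operands and yield bool
Result type: bool


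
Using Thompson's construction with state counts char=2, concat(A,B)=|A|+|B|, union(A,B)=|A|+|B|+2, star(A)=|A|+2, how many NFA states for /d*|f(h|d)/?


Syntax tree has 4 char leaf(s), 2 union(s), 1 star(s)
chars contribute 4×2 = 8; each union adds +2; each star adds +2
Total: 8 + 4 + 2 = 14 states


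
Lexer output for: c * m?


Scan left to right, longest-match per lexeme
Tokens: ID(c), OP(*), ID(m)


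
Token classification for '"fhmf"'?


Pattern: double-quoted sequence
Type: STRING_LITERAL


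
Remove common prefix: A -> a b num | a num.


Common prefix: 'a'
Factored: A -> a A', A' -> b num | num


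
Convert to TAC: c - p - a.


Break into single-operator statements:
t1 = c - p
t2 = t1 - a


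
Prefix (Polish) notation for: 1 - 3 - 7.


left-to-right (same/higher precedence on left): tree is (- (- 1 3) 7)
Prefix: - - 1 3 7


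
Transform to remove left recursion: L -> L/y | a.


Left-recursive alternatives: L/y; non-recursive: a
Introduce L': L -> aL', L' -> /yL' | ε


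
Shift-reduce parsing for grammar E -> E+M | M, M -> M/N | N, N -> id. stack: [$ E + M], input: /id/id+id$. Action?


'/' can extend M; shift to build M -> M/N
Action: shift


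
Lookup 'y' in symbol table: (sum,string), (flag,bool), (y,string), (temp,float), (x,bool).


Lookup 'y' → type string


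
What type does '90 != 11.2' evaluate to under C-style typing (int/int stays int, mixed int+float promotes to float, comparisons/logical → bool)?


Operand types: int != float
Rule: comparison yields bool
Result type: bool


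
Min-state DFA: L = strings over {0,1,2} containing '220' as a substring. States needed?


KMP-style automaton: 3 progress states + 1 absorbing accept = 4
Minimal DFA: 4 states


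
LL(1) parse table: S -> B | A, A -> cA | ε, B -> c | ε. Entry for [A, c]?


For [A, c]: 'c' ∈ FIRST(cA)
Entry: A -> cA


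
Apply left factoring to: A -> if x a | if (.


Common prefix: 'if'
Factored: A -> if A', A' -> x a | (


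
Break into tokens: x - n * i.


Scan left to right, longest-match per lexeme
Tokens: ID(x), OP(-), ID(n), OP(*), ID(i)


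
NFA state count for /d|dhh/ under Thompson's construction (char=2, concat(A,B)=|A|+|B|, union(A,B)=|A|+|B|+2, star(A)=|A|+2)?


Syntax tree has 4 char leaf(s), 1 union(s), 0 star(s)
chars contribute 4×2 = 8; each union adds +2; each star adds +2
Total: 8 + 2 + 0 = 10 states


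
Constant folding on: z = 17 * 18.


17 * 18 = 306 at compile time
Optimized: z = 306


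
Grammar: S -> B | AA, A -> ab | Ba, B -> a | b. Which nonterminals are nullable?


A nonterminal is nullable iff some alternative derives ε (directly, or every symbol in it is nullable)
Nullable: {}


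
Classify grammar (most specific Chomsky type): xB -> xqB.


LHS has context (more than one symbol) and |LHS| ≤ |RHS|
Classification: Type 1 (Context-Sensitive)


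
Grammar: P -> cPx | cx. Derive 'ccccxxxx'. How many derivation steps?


Derivation: P => cPx => ccPxx => cccPxxx => ccccxxxx
Steps: 4


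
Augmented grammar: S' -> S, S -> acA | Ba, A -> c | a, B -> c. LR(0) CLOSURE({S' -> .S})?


Start: S' -> .S
For each item with dot before a nonterminal B, add B -> .γ for every B-production
Closure: [S' -> .S, S -> .acA, S -> .Ba, B -> .c]


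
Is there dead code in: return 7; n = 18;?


statement follows a return and is unreachable
Dead: 'n = 18'


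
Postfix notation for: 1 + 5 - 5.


Left to right (same or higher precedence on left)
Postfix: 1 5 + 5 -


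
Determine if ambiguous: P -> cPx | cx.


balanced c^n…x^n: each string has a unique parse
Unambiguous


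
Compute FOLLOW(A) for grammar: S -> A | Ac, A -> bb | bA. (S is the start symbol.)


$ ∈ FOLLOW(S). For each A -> αBβ: add FIRST(β)\{ε} to FOLLOW(B); if β nullable, add FOLLOW(A).
FOLLOW(A) = {$, c}


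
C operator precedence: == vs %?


'%' is multiplicative (level 10); '==' is equality (level 6)
Higher level binds tighter
'%' has higher precedence than '=='


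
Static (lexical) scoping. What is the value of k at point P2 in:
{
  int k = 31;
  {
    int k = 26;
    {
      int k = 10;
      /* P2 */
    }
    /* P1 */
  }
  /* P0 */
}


k declared in the same block as P2
k = 10


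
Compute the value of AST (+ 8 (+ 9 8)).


Evaluate inner: (+ 9 8) = 17
Evaluate root: (+ 8 17) = 25
Result: 25


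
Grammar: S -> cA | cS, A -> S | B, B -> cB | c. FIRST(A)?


Per alternative of A: FIRST(S) = {c}; FIRST(B) = {c}
FIRST(A) = {c}


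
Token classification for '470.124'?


Pattern: digits with a decimal point
Type: FLOAT_LITERAL


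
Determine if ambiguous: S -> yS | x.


right-linear, alternatives start with distinct terminals 'y' vs 'x': unique leftmost derivation
Unambiguous


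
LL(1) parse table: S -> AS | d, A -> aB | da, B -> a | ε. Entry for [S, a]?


For [S, a]: 'a' ∈ FIRST(AS)
Entry: S -> AS


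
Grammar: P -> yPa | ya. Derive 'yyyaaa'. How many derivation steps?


Derivation: P => yPa => yyPaa => yyyaaa
Steps: 3


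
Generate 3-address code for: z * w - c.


Break into single-operator statements:
t1 = z * w
t2 = t1 - c


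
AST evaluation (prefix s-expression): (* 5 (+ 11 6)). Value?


Evaluate inner: (+ 11 6) = 17
Evaluate root: (* 5 17) = 85
Result: 85


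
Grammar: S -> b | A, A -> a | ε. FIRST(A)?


Per alternative of A: FIRST(a) = {a}; FIRST(ε) = {ε}
FIRST(A) = {a, ε}


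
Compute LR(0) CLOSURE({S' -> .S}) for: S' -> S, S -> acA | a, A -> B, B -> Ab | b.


Start: S' -> .S
For each item with dot before a nonterminal B, add B -> .γ for every B-production
Closure: [S' -> .S, S -> .acA, S -> .a]


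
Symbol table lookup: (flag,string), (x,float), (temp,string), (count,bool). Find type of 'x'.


Lookup 'x' → type float


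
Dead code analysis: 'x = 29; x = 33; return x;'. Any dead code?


first assignment to x is overwritten before any read
Dead: 'x = 29'


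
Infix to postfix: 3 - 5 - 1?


Left to right (same or higher precedence on left)
Postfix: 3 5 - 1 -


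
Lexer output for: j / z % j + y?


Scan left to right, longest-match per lexeme
Tokens: ID(j), OP(/), ID(z), OP(%), ID(j), OP(+), ID(y)


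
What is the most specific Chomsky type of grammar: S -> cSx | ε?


Single nonterminal LHS, but c^n x^n is not regular
Classification: Type 2 (Context-Free)


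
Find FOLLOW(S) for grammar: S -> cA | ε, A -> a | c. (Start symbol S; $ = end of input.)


$ ∈ FOLLOW(S). For each A -> αBβ: add FIRST(β)\{ε} to FOLLOW(B); if β nullable, add FOLLOW(A).
FOLLOW(S) = {$}


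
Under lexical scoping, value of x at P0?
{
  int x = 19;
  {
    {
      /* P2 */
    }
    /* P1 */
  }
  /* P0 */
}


x declared in the same block as P0
x = 19


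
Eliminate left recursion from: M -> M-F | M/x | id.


Left-recursive alternatives: M-F, M/x; non-recursive: id
Introduce M': M -> idM', M' -> -FM' | /xM' | ε


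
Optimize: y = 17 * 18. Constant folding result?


17 * 18 = 306 at compile time
Optimized: y = 306


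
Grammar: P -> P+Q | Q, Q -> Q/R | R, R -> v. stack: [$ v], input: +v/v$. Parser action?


'v' on top is the handle for R -> v
Action: reduce (R -> v)


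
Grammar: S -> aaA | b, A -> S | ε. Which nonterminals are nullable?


A nonterminal is nullable iff some alternative derives ε (directly, or every symbol in it is nullable)
Nullable: {A}


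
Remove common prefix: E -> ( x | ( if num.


Common prefix: '('
Factored: E -> ( E', E' -> x | if num


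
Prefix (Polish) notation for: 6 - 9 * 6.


'*' binds tighter: tree is (- 6 (* 9 6))
Prefix: - 6 * 9 6


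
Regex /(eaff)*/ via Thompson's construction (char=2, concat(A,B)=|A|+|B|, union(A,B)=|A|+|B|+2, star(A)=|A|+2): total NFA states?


Syntax tree has 4 char leaf(s), 0 union(s), 1 star(s)
chars contribute 4×2 = 8; each union adds +2; each star adds +2
Total: 8 + 0 + 2 = 10 states


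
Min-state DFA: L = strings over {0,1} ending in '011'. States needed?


Track the longest suffix of input matching a prefix of '011': 4 classes (prefixes of length 0..3)
Minimal DFA: 4 states


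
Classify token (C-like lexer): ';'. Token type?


Pattern: delimiter/punctuation
Type: PUNCTUATION


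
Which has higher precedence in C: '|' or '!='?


'!=' is equality (level 6); '|' is bitwise OR (level 3)
Higher level binds tighter
'!=' has higher precedence than '|'


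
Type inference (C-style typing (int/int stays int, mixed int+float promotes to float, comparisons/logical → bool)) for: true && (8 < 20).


Operand types: bool && bool
Rule: logical operators take bool operands and yield bool
Result type: bool


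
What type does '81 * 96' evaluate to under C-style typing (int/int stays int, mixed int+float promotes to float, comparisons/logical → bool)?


Operand types: int * int
Rule: mixed int/float promotes to float; int/int stays int
Result type: int


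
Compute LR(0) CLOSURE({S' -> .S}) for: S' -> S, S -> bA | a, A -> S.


Start: S' -> .S
For each item with dot before a nonterminal B, add B -> .γ for every B-production
Closure: [S' -> .S, S -> .bA, S -> .a]


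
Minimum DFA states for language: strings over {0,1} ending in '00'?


Track the longest suffix of input matching a prefix of '00': 3 classes (prefixes of length 0..2)
Minimal DFA: 3 states


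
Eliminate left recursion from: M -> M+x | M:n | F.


Left-recursive alternatives: M+x, M:n; non-recursive: F
Introduce M': M -> FM', M' -> +xM' | :nM' | ε


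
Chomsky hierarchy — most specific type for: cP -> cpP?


LHS has context (more than one symbol) and |LHS| ≤ |RHS|
Classification: Type 1 (Context-Sensitive)


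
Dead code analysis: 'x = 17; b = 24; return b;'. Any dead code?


x is assigned but never read
Dead: 'x = 17'


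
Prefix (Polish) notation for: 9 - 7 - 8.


left-to-right (same/higher precedence on left): tree is (- (- 9 7) 8)
Prefix: - - 9 7 8


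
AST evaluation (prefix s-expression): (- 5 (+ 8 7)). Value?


Evaluate inner: (+ 8 7) = 15
Evaluate root: (- 5 15) = -10
Result: -10


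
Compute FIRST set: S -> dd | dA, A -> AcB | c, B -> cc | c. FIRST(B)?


Per alternative of B: FIRST(cc) = {c}; FIRST(c) = {c}
FIRST(B) = {c}


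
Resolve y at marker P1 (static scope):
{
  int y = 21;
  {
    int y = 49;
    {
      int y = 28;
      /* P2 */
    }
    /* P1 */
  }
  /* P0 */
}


y declared in the same block as P1
y = 49


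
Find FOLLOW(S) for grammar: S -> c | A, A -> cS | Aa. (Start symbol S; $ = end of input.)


$ ∈ FOLLOW(S). For each A -> αBβ: add FIRST(β)\{ε} to FOLLOW(B); if β nullable, add FOLLOW(A).
FOLLOW(S) = {$, a}


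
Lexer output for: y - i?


Scan left to right, longest-match per lexeme
Tokens: ID(y), OP(-), ID(i)


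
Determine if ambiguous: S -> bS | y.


right-linear, alternatives start with distinct terminals 'b' vs 'y': unique leftmost derivation
Unambiguous


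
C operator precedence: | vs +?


'+' is additive (level 9); '|' is bitwise OR (level 3)
Higher level binds tighter
'+' has higher precedence than '|'


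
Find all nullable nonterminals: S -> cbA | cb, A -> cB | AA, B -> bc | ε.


A nonterminal is nullable iff some alternative derives ε (directly, or every symbol in it is nullable)
Nullable: {B}


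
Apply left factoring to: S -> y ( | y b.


Common prefix: 'y'
Factored: S -> y S', S' -> ( | b


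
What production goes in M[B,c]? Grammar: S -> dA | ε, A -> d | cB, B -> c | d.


For [B, c]: 'c' ∈ FIRST(c)
Entry: B -> c


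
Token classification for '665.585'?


Pattern: digits with a decimal point
Type: FLOAT_LITERAL


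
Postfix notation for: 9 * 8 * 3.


Left to right (same or higher precedence on left)
Postfix: 9 8 * 3 *


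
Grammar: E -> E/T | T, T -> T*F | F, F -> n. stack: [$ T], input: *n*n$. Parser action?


shift '*' to continue T -> T*F
Action: shift


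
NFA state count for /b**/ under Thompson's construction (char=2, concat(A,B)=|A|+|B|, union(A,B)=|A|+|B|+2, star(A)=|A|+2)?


Syntax tree has 1 char leaf(s), 0 union(s), 2 star(s)
chars contribute 1×2 = 2; each union adds +2; each star adds +2
Total: 2 + 0 + 4 = 6 states


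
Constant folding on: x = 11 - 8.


11 - 8 = 3 at compile time
Optimized: x = 3


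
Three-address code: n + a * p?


Break into single-operator statements:
t1 = a * p
t2 = n + t1


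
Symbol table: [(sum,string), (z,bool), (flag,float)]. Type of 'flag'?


Lookup 'flag' → type float


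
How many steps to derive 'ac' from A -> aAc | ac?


Derivation: A => ac
Steps: 1


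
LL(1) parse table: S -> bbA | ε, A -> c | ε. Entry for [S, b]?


For [S, b]: 'b' ∈ FIRST(bbA)
Entry: S -> bbA


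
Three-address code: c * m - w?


Break into single-operator statements:
t1 = c * m
t2 = t1 - w


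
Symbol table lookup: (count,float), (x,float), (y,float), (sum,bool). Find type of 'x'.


Lookup 'x' → type float


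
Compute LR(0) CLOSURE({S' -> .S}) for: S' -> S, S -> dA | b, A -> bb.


Start: S' -> .S
For each item with dot before a nonterminal B, add B -> .γ for every B-production
Closure: [S' -> .S, S -> .dA, S -> .b]


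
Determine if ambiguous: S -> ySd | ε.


balanced y^n…d^n: each string has a unique parse
Unambiguous


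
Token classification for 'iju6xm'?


Pattern: letter/underscore followed by alphanumerics, not a keyword
Type: IDENTIFIER


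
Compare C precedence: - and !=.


'-' is additive (level 9); '!=' is equality (level 6)
Higher level binds tighter
'-' has higher precedence than '!='


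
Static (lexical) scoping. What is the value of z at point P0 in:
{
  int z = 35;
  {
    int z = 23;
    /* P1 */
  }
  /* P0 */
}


z declared in the same block as P0
z = 35


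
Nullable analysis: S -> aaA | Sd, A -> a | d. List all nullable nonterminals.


A nonterminal is nullable iff some alternative derives ε (directly, or every symbol in it is nullable)
Nullable: {}


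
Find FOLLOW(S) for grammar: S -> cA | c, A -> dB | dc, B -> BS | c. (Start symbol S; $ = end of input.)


$ ∈ FOLLOW(S). For each A -> αBβ: add FIRST(β)\{ε} to FOLLOW(B); if β nullable, add FOLLOW(A).
FOLLOW(S) = {$, c}


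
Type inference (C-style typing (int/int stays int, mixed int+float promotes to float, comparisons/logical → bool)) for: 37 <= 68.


Operand types: int <= int
Rule: comparison yields bool
Result type: bool


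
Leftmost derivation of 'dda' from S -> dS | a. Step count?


Derivation: S => dS => ddS => dda
Steps: 3


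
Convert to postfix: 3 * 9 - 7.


Left to right (same or higher precedence on left)
Postfix: 3 9 * 7 -


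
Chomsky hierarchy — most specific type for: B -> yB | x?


Right-linear: every RHS is a terminal or a terminal followed by one nonterminal
Classification: Type 3 (Regular)


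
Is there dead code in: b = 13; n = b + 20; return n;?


b is read by n's definition; n is returned
No dead code


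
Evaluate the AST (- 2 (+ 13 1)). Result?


Evaluate inner: (+ 13 1) = 14
Evaluate root: (- 2 14) = -12
Result: -12


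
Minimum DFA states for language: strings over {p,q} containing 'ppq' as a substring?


KMP-style automaton: 3 progress states + 1 absorbing accept = 4
Minimal DFA: 4 states


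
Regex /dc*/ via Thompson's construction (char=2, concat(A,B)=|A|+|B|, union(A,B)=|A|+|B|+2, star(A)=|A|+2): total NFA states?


Syntax tree has 2 char leaf(s), 0 union(s), 1 star(s)
chars contribute 2×2 = 4; each union adds +2; each star adds +2
Total: 4 + 0 + 2 = 6 states


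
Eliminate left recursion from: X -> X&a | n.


Left-recursive alternatives: X&a; non-recursive: n
Introduce X': X -> nX', X' -> &aX' | ε


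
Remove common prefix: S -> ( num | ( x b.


Common prefix: '('
Factored: S -> ( S', S' -> num | x b


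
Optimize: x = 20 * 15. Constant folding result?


20 * 15 = 300 at compile time
Optimized: x = 300


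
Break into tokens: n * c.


Scan left to right, longest-match per lexeme
Tokens: ID(n), OP(*), ID(c)


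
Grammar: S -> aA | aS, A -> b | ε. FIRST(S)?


Per alternative of S: FIRST(aA) = {a}; FIRST(aS) = {a}
FIRST(S) = {a}


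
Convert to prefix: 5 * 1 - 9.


left-to-right (same/higher precedence on left): tree is (- (* 5 1) 9)
Prefix: - * 5 1 9


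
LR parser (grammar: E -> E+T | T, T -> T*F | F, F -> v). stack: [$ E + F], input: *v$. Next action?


'F' (not preceded by T*) is the handle for T -> F
Action: reduce (T -> F)


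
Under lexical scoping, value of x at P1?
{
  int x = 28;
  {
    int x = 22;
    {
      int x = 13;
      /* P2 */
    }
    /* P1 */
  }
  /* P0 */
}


x declared in the same block as P1
x = 22


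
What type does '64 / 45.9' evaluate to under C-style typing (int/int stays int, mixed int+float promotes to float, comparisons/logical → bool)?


Operand types: int / float
Rule: mixed int/float promotes to float; int/int stays int
Result type: float


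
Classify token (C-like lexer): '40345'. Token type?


Pattern: digits only
Type: INTEGER_LITERAL


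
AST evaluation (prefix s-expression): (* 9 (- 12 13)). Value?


Evaluate inner: (- 12 13) = -1
Evaluate root: (* 9 -1) = -9
Result: -9


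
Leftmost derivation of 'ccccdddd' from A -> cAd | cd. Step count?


Derivation: A => cAd => ccAdd => cccAddd => ccccdddd
Steps: 4


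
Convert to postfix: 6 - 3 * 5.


* has higher precedence, evaluate 3*5 first
Postfix: 6 3 5 * -


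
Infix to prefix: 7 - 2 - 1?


left-to-right (same/higher precedence on left): tree is (- (- 7 2) 1)
Prefix: - - 7 2 1


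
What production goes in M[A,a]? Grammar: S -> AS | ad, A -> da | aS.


For [A, a]: 'a' ∈ FIRST(aS)
Entry: A -> aS


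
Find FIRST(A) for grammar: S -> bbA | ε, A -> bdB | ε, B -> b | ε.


Per alternative of A: FIRST(bdB) = {b}; FIRST(ε) = {ε}
FIRST(A) = {b, ε}


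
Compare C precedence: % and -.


'%' is multiplicative (level 10); '-' is additive (level 9)
Higher level binds tighter
'%' has higher precedence than '-'


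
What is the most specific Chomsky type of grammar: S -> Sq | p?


Left-linear: every RHS is a terminal or one nonterminal followed by a terminal
Classification: Type 3 (Regular)


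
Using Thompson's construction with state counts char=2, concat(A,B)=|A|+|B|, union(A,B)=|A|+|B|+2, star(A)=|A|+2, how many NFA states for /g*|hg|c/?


Syntax tree has 4 char leaf(s), 2 union(s), 1 star(s)
chars contribute 4×2 = 8; each union adds +2; each star adds +2
Total: 8 + 4 + 2 = 14 states


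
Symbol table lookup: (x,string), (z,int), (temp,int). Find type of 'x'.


Lookup 'x' → type string


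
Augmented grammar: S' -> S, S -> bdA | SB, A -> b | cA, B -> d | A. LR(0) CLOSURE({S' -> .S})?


Start: S' -> .S
For each item with dot before a nonterminal B, add B -> .γ for every B-production
Closure: [S' -> .S, S -> .bdA, S -> .SB]


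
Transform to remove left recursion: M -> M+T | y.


Left-recursive alternatives: M+T; non-recursive: y
Introduce M': M -> yM', M' -> +TM' | ε


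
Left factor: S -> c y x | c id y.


Common prefix: 'c'
Factored: S -> c S', S' -> y x | id y


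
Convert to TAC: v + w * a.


Break into single-operator statements:
t1 = w * a
t2 = v + t1


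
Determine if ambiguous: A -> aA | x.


right-linear, alternatives start with distinct terminals 'a' vs 'x': unique leftmost derivation
Unambiguous


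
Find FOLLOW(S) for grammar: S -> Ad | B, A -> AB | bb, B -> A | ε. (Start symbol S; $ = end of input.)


$ ∈ FOLLOW(S). For each A -> αBβ: add FIRST(β)\{ε} to FOLLOW(B); if β nullable, add FOLLOW(A).
FOLLOW(S) = {$}


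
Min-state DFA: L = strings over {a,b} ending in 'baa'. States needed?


Track the longest suffix of input matching a prefix of 'baa': 4 classes (prefixes of length 0..3)
Minimal DFA: 4 states


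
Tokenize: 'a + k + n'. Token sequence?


Scan left to right, longest-match per lexeme
Tokens: ID(a), OP(+), ID(k), OP(+), ID(n)


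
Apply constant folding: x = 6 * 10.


6 * 10 = 60 at compile time
Optimized: x = 60


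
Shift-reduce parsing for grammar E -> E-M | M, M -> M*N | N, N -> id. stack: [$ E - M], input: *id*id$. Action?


'*' can extend M; shift to build M -> M*N
Action: shift


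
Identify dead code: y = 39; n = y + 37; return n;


y is read by n's definition; n is returned
No dead code


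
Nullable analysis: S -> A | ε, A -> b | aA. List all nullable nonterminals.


A nonterminal is nullable iff some alternative derives ε (directly, or every symbol in it is nullable)
Nullable: {S}


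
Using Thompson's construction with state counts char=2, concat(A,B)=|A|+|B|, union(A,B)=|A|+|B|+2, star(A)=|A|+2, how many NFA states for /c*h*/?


Syntax tree has 2 char leaf(s), 0 union(s), 2 star(s)
chars contribute 2×2 = 4; each union adds +2; each star adds +2
Total: 4 + 0 + 4 = 8 states


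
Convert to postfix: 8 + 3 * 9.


* has higher precedence, evaluate 3*9 first
Postfix: 8 3 9 * +


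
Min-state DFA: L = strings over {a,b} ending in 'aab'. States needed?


Track the longest suffix of input matching a prefix of 'aab': 4 classes (prefixes of length 0..3)
Minimal DFA: 4 states


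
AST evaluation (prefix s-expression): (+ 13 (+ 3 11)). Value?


Evaluate inner: (+ 3 11) = 14
Evaluate root: (+ 13 14) = 27
Result: 27


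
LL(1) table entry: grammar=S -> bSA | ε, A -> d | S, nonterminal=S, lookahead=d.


For [S, d]: ε is nullable and 'd' ∈ FOLLOW(S)
Entry: S -> ε


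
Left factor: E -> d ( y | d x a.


Common prefix: 'd'
Factored: E -> d E', E' -> ( y | x a


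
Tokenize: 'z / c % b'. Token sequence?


Scan left to right, longest-match per lexeme
Tokens: ID(z), OP(/), ID(c), OP(%), ID(b)


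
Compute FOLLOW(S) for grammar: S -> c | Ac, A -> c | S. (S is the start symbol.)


$ ∈ FOLLOW(S). For each A -> αBβ: add FIRST(β)\{ε} to FOLLOW(B); if β nullable, add FOLLOW(A).
FOLLOW(S) = {$, c}


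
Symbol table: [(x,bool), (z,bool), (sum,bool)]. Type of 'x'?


Lookup 'x' → type bool


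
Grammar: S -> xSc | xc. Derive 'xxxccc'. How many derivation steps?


Derivation: S => xSc => xxScc => xxxccc
Steps: 3


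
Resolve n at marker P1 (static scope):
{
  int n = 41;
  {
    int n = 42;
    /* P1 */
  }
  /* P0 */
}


n declared in the same block as P1
n = 42


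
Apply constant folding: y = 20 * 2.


20 * 2 = 40 at compile time
Optimized: y = 40


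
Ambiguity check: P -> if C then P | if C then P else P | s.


dangling else: 'if C then if C then s else s' parses two ways
Ambiguous


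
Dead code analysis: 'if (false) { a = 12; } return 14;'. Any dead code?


condition is constant false, so the whole block is unreachable
Dead: 'if (false) { a = 12; }'


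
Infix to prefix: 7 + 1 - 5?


left-to-right (same/higher precedence on left): tree is (- (+ 7 1) 5)
Prefix: - + 7 1 5


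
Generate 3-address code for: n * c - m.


Break into single-operator statements:
t1 = n * c
t2 = t1 - m


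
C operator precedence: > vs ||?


'>' is relational (level 7); '||' is logical OR (level 1)
Higher level binds tighter
'>' has higher precedence than '||'


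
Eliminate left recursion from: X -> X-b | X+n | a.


Left-recursive alternatives: X-b, X+n; non-recursive: a
Introduce X': X -> aX', X' -> -bX' | +nX' | ε


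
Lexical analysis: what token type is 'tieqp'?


Pattern: letter/underscore followed by alphanumerics, not a keyword
Type: IDENTIFIER


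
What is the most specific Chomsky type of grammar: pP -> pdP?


LHS has context (more than one symbol) and |LHS| ≤ |RHS|
Classification: Type 1 (Context-Sensitive)


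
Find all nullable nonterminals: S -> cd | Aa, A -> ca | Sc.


A nonterminal is nullable iff some alternative derives ε (directly, or every symbol in it is nullable)
Nullable: {}


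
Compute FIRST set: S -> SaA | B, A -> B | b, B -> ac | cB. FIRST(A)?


Per alternative of A: FIRST(B) = {a, c}; FIRST(b) = {b}
FIRST(A) = {a, b, c}


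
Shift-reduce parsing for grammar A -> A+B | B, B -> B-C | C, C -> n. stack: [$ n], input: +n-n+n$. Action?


'n' on top is the handle for C -> n
Action: reduce (C -> n)


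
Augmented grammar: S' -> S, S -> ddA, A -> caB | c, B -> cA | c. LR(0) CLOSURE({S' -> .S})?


Start: S' -> .S
For each item with dot before a nonterminal B, add B -> .γ for every B-production
Closure: [S' -> .S, S -> .ddA]


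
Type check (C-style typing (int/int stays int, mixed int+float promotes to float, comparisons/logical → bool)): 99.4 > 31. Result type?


Operand types: float > int
Rule: comparison yields bool
Result type: bool


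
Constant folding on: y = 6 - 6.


6 - 6 = 0 at compile time
Optimized: y = 0


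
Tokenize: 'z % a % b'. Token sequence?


Scan left to right, longest-match per lexeme
Tokens: ID(z), OP(%), ID(a), OP(%), ID(b)


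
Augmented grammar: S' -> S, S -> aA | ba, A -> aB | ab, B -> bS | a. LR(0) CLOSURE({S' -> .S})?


Start: S' -> .S
For each item with dot before a nonterminal B, add B -> .γ for every B-production
Closure: [S' -> .S, S -> .aA, S -> .ba]


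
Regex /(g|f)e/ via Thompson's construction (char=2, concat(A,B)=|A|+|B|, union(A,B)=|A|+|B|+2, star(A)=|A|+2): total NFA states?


Syntax tree has 3 char leaf(s), 1 union(s), 0 star(s)
chars contribute 3×2 = 6; each union adds +2; each star adds +2
Total: 6 + 2 + 0 = 8 states


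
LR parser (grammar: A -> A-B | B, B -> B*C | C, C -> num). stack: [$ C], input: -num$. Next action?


'C' (not preceded by B*) is the handle for B -> C
Action: reduce (B -> C)


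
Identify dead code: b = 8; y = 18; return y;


b is assigned but never read
Dead: 'b = 8'


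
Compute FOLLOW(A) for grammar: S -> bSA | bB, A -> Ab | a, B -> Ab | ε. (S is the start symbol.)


$ ∈ FOLLOW(S). For each A -> αBβ: add FIRST(β)\{ε} to FOLLOW(B); if β nullable, add FOLLOW(A).
FOLLOW(A) = {$, a, b}


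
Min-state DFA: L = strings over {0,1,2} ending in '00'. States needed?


Track the longest suffix of input matching a prefix of '00': 3 classes (prefixes of length 0..2)
Minimal DFA: 3 states


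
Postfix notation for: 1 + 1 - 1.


Left to right (same or higher precedence on left)
Postfix: 1 1 + 1 -


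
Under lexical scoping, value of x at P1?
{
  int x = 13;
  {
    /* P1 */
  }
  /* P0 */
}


P1's block does not declare x; resolves to the enclosing declaration at depth 0
x = 13


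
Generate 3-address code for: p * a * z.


Break into single-operator statements:
t1 = p * a
t2 = t1 * z


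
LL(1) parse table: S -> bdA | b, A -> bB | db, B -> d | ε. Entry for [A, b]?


For [A, b]: 'b' ∈ FIRST(bB)
Entry: A -> bB
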